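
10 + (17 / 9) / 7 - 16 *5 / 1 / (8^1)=17 / 63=0.27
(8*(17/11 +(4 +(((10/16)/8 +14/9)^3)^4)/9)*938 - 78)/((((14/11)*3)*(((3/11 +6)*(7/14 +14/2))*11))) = 521877003210790872477039769186534157131/3261234049857104112551338403879190528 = 160.02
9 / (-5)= -9 / 5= -1.80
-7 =-7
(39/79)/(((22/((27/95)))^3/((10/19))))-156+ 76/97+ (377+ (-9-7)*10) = 8212281585880489/132920291441300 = 61.78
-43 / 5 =-8.60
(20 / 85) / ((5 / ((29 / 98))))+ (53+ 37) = 374908 / 4165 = 90.01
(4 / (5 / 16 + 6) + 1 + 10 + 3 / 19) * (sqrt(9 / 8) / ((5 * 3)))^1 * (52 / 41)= 294164 * sqrt(2) / 393395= 1.06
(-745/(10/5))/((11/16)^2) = -95360/121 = -788.10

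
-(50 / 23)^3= -125000 / 12167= -10.27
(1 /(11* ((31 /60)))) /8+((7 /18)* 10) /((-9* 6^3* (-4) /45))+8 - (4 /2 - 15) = 55801931 /2651616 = 21.04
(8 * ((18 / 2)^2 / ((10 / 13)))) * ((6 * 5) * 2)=50544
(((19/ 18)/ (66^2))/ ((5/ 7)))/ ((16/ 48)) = 133/ 130680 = 0.00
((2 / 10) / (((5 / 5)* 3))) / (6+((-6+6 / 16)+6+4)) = 8 / 1245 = 0.01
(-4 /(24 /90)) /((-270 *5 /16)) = 0.18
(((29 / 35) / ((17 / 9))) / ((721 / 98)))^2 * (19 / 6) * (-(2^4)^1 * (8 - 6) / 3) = -9203904 / 76650025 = -0.12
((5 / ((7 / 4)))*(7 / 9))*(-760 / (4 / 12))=-15200 / 3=-5066.67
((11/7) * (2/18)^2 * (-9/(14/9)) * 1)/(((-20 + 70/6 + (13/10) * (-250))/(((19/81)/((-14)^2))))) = 209/518616000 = 0.00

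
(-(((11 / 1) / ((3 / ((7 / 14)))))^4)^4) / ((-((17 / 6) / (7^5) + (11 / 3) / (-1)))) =-772277109817057309927 / 173844785642176512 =-4442.34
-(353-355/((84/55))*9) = 48691/28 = 1738.96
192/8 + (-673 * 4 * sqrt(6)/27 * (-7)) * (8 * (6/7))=24 + 43072 * sqrt(6)/9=11746.71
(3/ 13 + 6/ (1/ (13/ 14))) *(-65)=-2640/ 7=-377.14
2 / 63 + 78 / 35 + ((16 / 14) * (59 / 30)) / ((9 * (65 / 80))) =31544 / 12285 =2.57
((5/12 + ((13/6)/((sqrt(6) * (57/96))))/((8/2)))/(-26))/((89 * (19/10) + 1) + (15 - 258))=10 * sqrt(6)/124659 + 25/113724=0.00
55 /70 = 11 /14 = 0.79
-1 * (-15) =15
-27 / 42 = -9 / 14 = -0.64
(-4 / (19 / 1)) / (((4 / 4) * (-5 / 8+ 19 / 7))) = -224 / 2223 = -0.10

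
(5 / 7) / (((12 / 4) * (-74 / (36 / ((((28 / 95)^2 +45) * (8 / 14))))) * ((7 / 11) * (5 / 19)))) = -5658675 / 210778862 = -0.03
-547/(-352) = 547/352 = 1.55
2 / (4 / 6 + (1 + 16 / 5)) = 30 / 73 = 0.41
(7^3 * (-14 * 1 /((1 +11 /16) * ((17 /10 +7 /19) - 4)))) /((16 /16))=14598080 /9909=1473.21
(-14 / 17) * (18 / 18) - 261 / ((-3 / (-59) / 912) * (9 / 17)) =-150321630 / 17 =-8842448.82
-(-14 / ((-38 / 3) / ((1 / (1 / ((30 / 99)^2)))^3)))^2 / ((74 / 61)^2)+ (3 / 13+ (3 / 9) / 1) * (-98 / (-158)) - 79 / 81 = -58827383171834621758337587 / 94060192394041726410533547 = -0.63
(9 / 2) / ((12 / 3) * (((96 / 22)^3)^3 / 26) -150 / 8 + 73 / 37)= 20415111108678 / 400295104142509859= 0.00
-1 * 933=-933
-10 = -10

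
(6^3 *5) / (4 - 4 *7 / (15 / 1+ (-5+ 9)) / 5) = 12825 / 44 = 291.48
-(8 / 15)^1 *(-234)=124.80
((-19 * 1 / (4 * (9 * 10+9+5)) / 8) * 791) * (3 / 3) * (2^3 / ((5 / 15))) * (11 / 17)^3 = -60010797 / 2043808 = -29.36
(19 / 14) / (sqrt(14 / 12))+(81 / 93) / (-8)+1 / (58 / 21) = 1821 / 7192+19 * sqrt(42) / 98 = 1.51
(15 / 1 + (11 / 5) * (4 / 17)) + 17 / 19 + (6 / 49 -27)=-828161 / 79135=-10.47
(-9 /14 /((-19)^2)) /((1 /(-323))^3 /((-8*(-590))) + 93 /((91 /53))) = -25774973640 /783986137962869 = -0.00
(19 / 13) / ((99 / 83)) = 1577 / 1287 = 1.23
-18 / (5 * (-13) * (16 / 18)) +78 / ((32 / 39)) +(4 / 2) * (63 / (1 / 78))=10320309 / 1040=9923.37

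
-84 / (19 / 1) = -84 / 19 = -4.42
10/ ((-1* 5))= -2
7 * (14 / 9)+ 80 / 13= 1994 / 117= 17.04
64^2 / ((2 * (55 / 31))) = 63488 / 55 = 1154.33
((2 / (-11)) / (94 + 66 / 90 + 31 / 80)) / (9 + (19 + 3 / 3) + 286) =-32 / 5273499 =-0.00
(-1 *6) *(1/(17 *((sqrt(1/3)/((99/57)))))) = -198 *sqrt(3)/323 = -1.06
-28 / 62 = -14 / 31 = -0.45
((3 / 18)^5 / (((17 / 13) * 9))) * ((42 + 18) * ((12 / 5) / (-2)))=-13 / 16524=-0.00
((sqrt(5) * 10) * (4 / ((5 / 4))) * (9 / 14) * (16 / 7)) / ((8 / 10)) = 2880 * sqrt(5) / 49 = 131.43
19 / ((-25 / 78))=-1482 / 25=-59.28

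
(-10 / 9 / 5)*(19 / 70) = -19 / 315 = -0.06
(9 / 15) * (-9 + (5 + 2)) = -6 / 5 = -1.20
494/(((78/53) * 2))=167.83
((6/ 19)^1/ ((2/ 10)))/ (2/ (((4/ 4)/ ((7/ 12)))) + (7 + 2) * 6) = 180/ 6289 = 0.03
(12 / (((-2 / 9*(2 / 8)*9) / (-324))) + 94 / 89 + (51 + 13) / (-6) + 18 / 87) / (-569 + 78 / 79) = -13.67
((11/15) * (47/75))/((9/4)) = 2068/10125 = 0.20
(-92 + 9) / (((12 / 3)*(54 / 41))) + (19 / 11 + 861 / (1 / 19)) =38835655 / 2376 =16344.97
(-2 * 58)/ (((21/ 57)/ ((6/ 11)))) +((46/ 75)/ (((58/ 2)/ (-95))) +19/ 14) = -11548561/ 66990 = -172.39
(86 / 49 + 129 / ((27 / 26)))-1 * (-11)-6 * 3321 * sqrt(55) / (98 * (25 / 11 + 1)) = 60407 / 441-12177 * sqrt(55) / 196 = -323.77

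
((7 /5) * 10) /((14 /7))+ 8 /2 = 11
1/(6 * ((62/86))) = 43/186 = 0.23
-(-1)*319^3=32461759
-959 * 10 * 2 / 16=-4795 / 4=-1198.75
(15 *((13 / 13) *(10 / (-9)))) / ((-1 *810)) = 5 / 243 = 0.02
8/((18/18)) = 8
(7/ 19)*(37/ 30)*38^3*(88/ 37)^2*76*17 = 101133046784/ 555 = 182221705.92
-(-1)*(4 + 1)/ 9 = 5/ 9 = 0.56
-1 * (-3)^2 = -9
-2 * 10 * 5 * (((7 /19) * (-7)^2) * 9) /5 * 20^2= -24696000 /19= -1299789.47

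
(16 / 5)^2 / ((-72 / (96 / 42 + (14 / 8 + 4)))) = -8 / 7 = -1.14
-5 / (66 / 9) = -15 / 22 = -0.68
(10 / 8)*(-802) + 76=-1853 / 2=-926.50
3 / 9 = 1 / 3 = 0.33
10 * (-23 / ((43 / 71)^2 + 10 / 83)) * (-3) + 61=100378189 / 67959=1477.04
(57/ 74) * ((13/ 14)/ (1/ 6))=2223/ 518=4.29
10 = 10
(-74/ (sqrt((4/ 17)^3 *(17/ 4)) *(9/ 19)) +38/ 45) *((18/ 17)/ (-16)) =59679/ 1360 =43.88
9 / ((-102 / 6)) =-9 / 17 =-0.53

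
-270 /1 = -270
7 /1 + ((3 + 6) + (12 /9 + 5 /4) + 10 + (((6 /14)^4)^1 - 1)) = 795703 /28812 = 27.62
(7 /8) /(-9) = -7 /72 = -0.10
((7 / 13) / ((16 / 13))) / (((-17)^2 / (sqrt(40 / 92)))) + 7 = 7 * sqrt(230) / 106352 + 7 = 7.00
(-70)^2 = 4900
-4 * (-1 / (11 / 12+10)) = 48 / 131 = 0.37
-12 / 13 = -0.92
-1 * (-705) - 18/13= 9147/13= 703.62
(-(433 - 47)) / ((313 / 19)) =-7334 / 313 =-23.43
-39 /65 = -3 /5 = -0.60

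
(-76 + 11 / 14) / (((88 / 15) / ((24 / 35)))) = -9477 / 1078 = -8.79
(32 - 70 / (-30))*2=206 / 3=68.67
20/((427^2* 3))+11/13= 6017117/7110831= 0.85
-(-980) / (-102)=-490 / 51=-9.61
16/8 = 2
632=632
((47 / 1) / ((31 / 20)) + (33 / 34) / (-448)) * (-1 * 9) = -128853513 / 472192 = -272.88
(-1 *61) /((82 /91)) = -5551 /82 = -67.70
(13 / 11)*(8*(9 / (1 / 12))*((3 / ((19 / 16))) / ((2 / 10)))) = 2695680 / 209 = 12897.99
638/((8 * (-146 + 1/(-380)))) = -30305/55481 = -0.55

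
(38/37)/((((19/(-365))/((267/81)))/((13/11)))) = -844610/10989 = -76.86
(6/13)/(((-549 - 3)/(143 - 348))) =205/1196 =0.17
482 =482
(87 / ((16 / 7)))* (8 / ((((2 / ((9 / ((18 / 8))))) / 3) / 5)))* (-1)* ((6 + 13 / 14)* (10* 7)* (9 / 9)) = -4430475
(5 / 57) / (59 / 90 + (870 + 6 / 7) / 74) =38850 / 5502419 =0.01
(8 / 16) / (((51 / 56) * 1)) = 28 / 51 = 0.55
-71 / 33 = -2.15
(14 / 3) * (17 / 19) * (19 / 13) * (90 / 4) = 1785 / 13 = 137.31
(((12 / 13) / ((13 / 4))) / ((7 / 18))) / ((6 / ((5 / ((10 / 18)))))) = 1296 / 1183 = 1.10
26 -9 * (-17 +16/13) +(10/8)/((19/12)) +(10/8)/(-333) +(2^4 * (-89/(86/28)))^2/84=1659305320357/608328396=2727.65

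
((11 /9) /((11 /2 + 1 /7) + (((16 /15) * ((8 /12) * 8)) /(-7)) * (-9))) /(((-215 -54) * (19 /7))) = -5390 /41721093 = -0.00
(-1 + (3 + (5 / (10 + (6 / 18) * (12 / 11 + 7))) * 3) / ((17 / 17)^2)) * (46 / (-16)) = -30659 / 3352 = -9.15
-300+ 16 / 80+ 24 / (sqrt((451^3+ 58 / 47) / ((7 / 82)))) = -1499 / 5+ 4 * sqrt(116315405681790) / 58923711085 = -299.80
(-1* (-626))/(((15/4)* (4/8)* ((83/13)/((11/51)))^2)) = 102408592/268774335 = 0.38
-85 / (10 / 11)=-187 / 2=-93.50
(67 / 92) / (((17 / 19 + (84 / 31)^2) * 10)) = 1223353 / 138368920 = 0.01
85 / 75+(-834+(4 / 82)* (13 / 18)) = -1536574 / 1845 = -832.83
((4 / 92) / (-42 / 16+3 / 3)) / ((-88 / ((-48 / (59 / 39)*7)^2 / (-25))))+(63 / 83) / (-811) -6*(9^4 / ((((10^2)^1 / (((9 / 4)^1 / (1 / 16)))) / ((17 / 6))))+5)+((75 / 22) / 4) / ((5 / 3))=-476431282907885829 / 11856417581800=-40183.41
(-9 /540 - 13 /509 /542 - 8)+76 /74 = -6.99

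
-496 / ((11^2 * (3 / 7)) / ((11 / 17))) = -3472 / 561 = -6.19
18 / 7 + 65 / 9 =617 / 63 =9.79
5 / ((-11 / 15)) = -75 / 11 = -6.82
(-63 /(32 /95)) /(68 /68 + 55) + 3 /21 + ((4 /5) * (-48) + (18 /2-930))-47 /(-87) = -749942483 /779520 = -962.06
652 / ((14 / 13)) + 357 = 6737 / 7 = 962.43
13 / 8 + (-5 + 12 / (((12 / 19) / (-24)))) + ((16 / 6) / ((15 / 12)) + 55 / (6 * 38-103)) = -274081 / 600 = -456.80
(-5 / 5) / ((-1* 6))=1 / 6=0.17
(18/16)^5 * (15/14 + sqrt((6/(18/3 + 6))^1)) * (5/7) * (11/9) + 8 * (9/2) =360855 * sqrt(2)/458752 + 121018329/3211264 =38.80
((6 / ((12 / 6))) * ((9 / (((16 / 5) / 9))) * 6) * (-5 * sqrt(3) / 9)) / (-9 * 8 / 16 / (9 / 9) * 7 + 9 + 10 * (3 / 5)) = 675 * sqrt(3) / 44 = 26.57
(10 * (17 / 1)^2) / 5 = 578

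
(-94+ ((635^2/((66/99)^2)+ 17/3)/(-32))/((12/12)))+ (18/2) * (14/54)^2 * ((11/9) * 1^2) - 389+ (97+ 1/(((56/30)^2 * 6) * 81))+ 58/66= -28736.32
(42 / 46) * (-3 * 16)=-1008 / 23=-43.83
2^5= 32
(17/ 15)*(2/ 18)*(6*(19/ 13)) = 646/ 585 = 1.10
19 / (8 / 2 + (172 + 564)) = 19 / 740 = 0.03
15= 15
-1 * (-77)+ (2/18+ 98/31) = 22396/279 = 80.27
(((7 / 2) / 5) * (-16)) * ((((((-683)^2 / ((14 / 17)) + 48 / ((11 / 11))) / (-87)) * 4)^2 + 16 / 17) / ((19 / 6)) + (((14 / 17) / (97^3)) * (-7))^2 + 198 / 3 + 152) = -969087344030663380990004270896 / 403893760587847099395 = -2399362007.03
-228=-228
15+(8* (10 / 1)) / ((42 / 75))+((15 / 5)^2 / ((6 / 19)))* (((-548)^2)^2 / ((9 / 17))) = 101951307679603 / 21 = 4854824175219.19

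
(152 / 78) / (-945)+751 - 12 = 27235769 / 36855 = 739.00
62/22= 31/11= 2.82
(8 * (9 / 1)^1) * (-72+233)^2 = 1866312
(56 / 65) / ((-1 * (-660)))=14 / 10725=0.00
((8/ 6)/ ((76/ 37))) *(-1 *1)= -37/ 57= -0.65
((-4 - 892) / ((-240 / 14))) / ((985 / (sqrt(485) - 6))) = -1568 / 4925 + 784*sqrt(485) / 14775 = 0.85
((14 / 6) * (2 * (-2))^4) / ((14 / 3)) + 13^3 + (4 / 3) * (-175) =2091.67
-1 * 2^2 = -4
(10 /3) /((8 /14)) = 35 /6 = 5.83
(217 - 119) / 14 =7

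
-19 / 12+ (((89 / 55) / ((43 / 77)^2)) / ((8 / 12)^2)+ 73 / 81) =16463857 / 1497690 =10.99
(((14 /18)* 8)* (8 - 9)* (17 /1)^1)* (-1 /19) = 952 /171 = 5.57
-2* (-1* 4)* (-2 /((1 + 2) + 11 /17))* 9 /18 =-2.19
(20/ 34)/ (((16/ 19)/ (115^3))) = 144483125/ 136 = 1062375.92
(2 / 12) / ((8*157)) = 1 / 7536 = 0.00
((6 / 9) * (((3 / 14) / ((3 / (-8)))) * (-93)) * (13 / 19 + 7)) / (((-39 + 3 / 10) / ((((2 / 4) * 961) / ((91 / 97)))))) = -16876005680 / 4683861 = -3603.01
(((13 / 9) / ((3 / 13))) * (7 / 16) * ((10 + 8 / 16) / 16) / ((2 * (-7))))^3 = -1655595487 / 782757789696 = -0.00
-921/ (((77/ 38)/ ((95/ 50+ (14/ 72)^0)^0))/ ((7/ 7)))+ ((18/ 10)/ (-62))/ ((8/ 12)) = -21700839/ 47740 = -454.56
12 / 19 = 0.63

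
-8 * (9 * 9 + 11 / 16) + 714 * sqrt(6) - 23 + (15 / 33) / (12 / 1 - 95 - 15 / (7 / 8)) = -10433053 / 15422 + 714 * sqrt(6) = 1072.43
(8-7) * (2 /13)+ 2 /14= 27 /91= 0.30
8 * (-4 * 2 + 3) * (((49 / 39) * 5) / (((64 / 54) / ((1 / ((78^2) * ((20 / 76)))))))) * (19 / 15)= -17689 / 105456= -0.17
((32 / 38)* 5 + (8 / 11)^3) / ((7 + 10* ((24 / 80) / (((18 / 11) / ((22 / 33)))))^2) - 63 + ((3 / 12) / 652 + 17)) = -122743537920 / 1037738439419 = -0.12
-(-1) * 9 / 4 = 9 / 4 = 2.25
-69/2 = -34.50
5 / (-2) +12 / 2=7 / 2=3.50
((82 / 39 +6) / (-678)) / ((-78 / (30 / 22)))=395 / 1890603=0.00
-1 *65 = -65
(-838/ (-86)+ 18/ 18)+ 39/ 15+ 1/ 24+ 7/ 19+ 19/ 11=16695919/ 1078440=15.48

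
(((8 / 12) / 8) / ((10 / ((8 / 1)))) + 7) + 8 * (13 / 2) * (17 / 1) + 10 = 13516 / 15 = 901.07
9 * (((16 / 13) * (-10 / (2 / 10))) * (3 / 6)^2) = -1800 / 13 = -138.46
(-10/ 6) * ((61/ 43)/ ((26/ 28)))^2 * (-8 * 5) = 145863200/ 937443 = 155.60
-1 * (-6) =6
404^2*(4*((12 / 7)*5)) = 39171840 / 7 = 5595977.14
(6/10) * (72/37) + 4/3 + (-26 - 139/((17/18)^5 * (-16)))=-9407104784/788020635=-11.94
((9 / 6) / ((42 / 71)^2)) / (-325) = -5041 / 382200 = -0.01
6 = 6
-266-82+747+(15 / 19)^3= 2740116 / 6859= 399.49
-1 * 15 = -15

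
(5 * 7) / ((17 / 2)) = 70 / 17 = 4.12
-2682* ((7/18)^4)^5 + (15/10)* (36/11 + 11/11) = 49930461068026844397143417/7790588798908714439933952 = 6.41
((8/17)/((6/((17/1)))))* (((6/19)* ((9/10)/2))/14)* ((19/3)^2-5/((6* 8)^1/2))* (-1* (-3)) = 8619/5320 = 1.62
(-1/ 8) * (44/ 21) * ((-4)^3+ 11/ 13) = 9031/ 546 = 16.54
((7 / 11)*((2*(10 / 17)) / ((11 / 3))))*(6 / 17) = 2520 / 34969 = 0.07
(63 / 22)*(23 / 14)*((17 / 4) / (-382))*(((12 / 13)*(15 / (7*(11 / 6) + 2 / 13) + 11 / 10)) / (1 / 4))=-241153551 / 553361380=-0.44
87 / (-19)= -87 / 19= -4.58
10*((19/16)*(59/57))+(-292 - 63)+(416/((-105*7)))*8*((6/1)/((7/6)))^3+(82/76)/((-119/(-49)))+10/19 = -32833794863/34286280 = -957.64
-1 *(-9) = 9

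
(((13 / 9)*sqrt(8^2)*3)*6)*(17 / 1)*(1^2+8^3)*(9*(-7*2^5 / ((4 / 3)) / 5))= -2742719616 / 5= -548543923.20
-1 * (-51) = 51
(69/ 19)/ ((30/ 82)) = 943/ 95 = 9.93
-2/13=-0.15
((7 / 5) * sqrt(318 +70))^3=266168 * sqrt(97) / 125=20971.61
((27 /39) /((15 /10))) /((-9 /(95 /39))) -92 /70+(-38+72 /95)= -7824958 /202293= -38.68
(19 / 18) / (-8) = -19 / 144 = -0.13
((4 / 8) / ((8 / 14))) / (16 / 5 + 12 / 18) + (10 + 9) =8921 / 464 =19.23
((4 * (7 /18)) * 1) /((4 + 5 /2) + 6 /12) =2 /9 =0.22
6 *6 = 36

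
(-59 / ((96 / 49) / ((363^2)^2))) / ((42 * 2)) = -796771960677 / 128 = -6224780942.79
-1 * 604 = -604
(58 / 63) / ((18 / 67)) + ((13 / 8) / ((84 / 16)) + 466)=469.74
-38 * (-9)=342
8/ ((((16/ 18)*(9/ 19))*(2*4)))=19/ 8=2.38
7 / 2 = 3.50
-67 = -67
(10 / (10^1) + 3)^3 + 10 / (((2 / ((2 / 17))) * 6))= 64.10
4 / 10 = 2 / 5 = 0.40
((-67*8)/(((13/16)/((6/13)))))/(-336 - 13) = 51456/58981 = 0.87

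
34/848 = 17/424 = 0.04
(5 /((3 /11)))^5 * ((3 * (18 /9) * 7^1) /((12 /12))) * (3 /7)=1006568750 /27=37280324.07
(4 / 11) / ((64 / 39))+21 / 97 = 7479 / 17072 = 0.44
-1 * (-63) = 63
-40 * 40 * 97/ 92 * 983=-38140400/ 23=-1658278.26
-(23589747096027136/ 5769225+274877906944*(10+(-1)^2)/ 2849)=-4244664639029248/ 824175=-5150198245.55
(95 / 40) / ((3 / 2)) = 19 / 12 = 1.58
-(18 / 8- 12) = 39 / 4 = 9.75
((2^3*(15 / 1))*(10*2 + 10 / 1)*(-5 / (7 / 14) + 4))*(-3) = 64800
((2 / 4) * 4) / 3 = 2 / 3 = 0.67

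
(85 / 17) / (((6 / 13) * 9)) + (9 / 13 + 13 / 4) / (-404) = 677225 / 567216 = 1.19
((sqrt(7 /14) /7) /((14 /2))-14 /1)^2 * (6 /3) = (1372-sqrt(2))^2 /4802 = 391.19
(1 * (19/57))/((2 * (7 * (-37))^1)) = -1/1554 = -0.00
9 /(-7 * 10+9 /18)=-18 /139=-0.13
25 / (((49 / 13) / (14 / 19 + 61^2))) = 22981725 / 931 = 24684.99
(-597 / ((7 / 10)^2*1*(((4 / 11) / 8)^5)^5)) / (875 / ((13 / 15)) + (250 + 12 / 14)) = -2821530206027004262380483536103879475200 / 802921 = -3514081965756287682574604000000000.00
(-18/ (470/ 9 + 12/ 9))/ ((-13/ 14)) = 1134/ 3133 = 0.36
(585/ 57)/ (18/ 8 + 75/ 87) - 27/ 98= 3.02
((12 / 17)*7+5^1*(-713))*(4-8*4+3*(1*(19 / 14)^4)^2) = -582732231584155 / 25088413952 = -23227.15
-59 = -59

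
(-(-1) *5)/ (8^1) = 5/ 8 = 0.62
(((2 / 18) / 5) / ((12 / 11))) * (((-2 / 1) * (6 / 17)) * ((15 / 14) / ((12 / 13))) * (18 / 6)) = -143 / 2856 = -0.05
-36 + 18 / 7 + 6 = -192 / 7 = -27.43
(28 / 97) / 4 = 7 / 97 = 0.07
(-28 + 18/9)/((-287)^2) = -26/82369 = -0.00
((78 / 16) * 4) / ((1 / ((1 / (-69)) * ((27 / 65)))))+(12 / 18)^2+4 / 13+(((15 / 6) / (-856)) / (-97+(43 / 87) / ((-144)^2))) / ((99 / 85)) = 152966197475459 / 240978440192490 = 0.63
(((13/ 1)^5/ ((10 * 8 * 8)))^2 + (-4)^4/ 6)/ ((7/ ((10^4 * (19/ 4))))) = 28067607794975/ 12288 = 2284147769.77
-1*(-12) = 12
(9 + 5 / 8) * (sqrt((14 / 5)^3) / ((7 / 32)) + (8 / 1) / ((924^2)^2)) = 1 / 9466668288 + 616 * sqrt(70) / 25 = 206.15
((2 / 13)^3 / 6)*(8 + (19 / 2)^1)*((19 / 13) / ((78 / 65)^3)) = 83125 / 9253764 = 0.01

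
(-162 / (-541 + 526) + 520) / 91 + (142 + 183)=150529 / 455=330.83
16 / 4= 4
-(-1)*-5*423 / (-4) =528.75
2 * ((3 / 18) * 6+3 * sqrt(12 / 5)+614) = 1239.30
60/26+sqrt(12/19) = 2 *sqrt(57)/19+30/13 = 3.10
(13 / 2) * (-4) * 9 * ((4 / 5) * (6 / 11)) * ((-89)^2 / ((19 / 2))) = -88968672 / 1045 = -85137.49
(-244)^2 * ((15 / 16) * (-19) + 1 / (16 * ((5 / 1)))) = -5298704 / 5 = -1059740.80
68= 68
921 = 921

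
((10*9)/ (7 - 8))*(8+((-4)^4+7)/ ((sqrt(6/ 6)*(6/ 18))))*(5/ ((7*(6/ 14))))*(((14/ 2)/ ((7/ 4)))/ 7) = -478200/ 7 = -68314.29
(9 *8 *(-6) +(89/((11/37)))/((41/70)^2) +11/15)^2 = 14985975997362841/76931343225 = 194796.75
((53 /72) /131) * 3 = 53 /3144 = 0.02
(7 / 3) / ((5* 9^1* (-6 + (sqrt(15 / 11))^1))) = -154 / 17145- 7* sqrt(165) / 51435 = -0.01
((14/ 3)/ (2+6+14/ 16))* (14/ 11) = 1568/ 2343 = 0.67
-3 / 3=-1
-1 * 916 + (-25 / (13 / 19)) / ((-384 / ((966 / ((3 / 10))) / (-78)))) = -89549479 / 97344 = -919.93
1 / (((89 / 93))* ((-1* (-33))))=31 / 979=0.03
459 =459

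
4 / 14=2 / 7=0.29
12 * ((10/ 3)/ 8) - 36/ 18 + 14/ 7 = 5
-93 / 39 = -31 / 13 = -2.38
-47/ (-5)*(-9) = -423/ 5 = -84.60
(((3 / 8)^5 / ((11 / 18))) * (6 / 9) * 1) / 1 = 729 / 90112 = 0.01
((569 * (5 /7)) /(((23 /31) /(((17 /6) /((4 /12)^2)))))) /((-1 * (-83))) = 4497945 /26726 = 168.30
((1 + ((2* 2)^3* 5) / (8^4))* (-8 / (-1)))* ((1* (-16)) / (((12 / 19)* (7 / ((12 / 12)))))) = -437 / 14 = -31.21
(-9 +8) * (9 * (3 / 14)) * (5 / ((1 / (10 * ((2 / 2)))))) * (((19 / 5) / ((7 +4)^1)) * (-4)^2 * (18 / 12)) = -61560 / 77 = -799.48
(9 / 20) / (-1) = -9 / 20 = -0.45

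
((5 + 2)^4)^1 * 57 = 136857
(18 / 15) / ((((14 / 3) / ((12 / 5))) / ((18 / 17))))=0.65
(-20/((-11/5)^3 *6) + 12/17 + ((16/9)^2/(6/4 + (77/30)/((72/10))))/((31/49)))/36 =1565233625/15188916798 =0.10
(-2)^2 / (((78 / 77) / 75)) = 3850 / 13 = 296.15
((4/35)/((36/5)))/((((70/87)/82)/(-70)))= -2378/21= -113.24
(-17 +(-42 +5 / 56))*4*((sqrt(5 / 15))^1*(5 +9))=-3299*sqrt(3) / 3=-1904.68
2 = 2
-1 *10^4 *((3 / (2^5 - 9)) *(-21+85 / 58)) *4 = 67980000 / 667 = 101919.04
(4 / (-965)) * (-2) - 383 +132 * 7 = 522073 / 965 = 541.01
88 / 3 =29.33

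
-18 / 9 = -2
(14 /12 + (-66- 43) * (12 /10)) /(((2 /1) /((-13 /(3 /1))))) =50557 /180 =280.87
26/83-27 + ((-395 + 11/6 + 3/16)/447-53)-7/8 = -145033855/1780848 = -81.44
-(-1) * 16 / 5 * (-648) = -10368 / 5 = -2073.60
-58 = -58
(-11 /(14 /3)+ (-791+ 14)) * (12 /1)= -65466 /7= -9352.29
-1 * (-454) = 454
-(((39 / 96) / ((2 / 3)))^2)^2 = -2313441 / 16777216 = -0.14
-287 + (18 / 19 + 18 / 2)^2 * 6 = 110719 / 361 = 306.70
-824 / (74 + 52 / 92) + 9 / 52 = -970069 / 89180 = -10.88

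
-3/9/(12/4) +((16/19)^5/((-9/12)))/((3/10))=-44419139/22284891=-1.99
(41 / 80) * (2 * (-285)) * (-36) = 21033 / 2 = 10516.50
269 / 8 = 33.62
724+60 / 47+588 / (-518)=1259282 / 1739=724.14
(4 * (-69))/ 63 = -92/ 21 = -4.38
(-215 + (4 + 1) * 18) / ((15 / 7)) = -58.33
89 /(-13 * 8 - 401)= -89 /505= -0.18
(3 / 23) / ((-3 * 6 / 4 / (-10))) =20 / 69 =0.29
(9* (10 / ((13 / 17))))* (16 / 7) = 24480 / 91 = 269.01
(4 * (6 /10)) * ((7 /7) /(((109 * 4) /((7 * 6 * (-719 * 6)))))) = -543564 /545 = -997.37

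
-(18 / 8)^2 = -81 / 16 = -5.06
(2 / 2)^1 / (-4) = -1 / 4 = -0.25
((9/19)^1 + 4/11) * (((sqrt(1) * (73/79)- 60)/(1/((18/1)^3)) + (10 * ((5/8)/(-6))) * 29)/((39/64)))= -914603103400/1931787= -473449.25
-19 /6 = -3.17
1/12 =0.08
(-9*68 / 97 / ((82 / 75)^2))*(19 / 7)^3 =-5903026875 / 55928551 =-105.55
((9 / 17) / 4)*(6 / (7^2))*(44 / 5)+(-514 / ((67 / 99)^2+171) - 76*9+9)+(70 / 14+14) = -461140391597 / 699911590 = -658.86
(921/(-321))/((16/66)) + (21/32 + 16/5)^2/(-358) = -11646807323/980633600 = -11.88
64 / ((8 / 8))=64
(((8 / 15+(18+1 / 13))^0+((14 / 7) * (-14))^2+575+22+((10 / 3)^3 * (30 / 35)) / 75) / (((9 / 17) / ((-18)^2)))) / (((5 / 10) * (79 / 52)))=1113778.19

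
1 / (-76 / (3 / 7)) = -3 / 532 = -0.01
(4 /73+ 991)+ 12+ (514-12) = 109869 /73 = 1505.05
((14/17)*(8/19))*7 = 2.43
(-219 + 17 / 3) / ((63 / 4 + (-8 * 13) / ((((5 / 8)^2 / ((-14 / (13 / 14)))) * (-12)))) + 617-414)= 64000 / 34727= 1.84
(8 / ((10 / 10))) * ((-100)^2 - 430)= 76560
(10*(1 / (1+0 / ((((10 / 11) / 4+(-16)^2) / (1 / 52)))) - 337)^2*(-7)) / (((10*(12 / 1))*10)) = -6585.60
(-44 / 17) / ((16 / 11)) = -1.78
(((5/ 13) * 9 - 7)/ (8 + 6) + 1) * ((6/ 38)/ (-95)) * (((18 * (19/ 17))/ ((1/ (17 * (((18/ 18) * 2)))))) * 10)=-14688/ 1729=-8.50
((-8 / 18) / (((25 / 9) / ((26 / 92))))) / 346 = -13 / 99475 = -0.00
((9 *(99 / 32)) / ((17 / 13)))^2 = 134165889 / 295936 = 453.36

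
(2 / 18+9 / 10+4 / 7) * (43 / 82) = 42871 / 51660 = 0.83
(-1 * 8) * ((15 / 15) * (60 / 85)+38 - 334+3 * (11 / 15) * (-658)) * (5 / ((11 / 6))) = 7111008 / 187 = 38026.78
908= 908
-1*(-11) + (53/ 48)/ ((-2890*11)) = 16785067/ 1525920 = 11.00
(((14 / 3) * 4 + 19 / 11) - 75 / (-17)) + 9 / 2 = 32881 / 1122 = 29.31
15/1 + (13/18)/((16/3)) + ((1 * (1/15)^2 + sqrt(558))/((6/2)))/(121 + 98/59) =59 * sqrt(62)/7237 + 2365958113/156319200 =15.20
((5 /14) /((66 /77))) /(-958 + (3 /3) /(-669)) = -1115 /2563612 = -0.00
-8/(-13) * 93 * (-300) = -223200/13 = -17169.23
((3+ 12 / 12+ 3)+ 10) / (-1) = -17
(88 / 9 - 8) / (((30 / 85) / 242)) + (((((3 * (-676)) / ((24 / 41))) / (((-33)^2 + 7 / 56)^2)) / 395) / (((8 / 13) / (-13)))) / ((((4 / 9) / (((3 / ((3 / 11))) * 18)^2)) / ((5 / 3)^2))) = 203583773018252 / 161929615077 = 1257.24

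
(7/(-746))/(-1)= 7/746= 0.01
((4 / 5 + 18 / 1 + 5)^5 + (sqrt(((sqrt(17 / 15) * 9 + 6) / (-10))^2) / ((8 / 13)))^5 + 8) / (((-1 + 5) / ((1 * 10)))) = 19091109.42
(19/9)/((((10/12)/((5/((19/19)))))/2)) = 76/3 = 25.33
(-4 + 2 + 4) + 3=5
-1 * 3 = -3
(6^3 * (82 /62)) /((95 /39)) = 345384 /2945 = 117.28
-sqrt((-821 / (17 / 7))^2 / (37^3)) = -5747 * sqrt(37) / 23273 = -1.50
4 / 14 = 2 / 7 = 0.29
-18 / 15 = -6 / 5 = -1.20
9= 9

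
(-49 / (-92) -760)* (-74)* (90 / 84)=38778405 / 644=60214.91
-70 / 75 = -14 / 15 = -0.93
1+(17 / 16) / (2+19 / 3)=451 / 400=1.13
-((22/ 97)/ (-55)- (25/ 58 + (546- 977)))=-12111789/ 28130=-430.56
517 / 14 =36.93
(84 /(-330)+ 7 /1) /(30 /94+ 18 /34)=296429 /37290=7.95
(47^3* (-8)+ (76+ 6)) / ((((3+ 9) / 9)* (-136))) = 4579.97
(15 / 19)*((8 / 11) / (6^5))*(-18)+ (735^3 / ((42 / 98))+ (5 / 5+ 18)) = 3485439933223 / 3762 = 926485894.00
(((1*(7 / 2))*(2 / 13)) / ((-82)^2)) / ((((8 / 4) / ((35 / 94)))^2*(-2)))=-8575 / 6178979456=-0.00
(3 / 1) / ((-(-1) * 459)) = 1 / 153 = 0.01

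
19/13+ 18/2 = 10.46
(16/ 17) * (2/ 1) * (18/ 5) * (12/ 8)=864/ 85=10.16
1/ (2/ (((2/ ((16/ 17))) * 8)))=17/ 2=8.50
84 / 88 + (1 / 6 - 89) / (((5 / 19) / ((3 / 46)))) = -106567 / 5060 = -21.06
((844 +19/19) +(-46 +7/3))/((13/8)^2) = 303.46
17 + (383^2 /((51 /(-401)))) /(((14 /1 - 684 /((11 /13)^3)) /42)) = 548261721086 /12614969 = 43461.20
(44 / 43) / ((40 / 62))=341 / 215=1.59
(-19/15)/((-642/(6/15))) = 19/24075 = 0.00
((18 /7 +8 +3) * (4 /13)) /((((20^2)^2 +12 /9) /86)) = 24510 /10920091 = 0.00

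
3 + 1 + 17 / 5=37 / 5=7.40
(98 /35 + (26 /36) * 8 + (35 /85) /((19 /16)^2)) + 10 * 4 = 13496122 /276165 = 48.87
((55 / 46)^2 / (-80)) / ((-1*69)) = 605 / 2336064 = 0.00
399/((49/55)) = 3135/7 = 447.86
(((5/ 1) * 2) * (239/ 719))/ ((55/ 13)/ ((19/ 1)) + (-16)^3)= -590330/ 727381383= -0.00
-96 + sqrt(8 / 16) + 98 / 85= -8062 / 85 + sqrt(2) / 2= -94.14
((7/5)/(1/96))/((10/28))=376.32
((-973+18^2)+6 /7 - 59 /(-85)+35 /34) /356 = -769239 /423640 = -1.82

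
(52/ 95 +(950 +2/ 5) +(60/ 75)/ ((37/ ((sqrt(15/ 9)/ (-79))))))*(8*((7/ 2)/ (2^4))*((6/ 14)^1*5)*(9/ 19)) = 1689.18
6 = 6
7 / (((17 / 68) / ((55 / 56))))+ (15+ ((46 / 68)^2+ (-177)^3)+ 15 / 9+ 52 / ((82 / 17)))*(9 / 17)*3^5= -574788500339419 / 805732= -713374298.57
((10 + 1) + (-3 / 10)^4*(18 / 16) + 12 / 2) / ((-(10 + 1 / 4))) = -1360729 / 820000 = -1.66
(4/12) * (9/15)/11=1/55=0.02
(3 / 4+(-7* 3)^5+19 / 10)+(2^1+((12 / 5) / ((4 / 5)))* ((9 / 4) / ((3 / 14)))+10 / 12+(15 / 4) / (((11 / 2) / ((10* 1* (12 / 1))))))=-2695428251 / 660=-4083982.20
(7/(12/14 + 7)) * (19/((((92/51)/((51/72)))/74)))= 9955183/20240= 491.86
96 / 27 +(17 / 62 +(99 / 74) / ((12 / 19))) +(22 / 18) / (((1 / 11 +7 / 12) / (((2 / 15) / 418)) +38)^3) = 313199979035802391 / 52656419300459112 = 5.95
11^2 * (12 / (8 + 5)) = 1452 / 13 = 111.69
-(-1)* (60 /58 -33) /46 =-927 /1334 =-0.69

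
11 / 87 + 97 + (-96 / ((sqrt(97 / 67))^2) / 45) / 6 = 12263662 / 126585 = 96.88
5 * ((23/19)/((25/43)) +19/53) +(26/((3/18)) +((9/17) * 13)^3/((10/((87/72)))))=82163907229/395791280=207.59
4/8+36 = 73/2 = 36.50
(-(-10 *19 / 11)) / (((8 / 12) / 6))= 1710 / 11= 155.45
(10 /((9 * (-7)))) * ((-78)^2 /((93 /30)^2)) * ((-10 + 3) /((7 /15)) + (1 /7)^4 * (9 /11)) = 267801456000 /177666797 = 1507.32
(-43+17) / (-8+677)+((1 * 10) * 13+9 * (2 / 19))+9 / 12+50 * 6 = 21947245 / 50844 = 431.66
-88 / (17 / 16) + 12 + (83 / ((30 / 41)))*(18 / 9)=39791 / 255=156.04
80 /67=1.19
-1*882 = -882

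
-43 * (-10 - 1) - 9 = 464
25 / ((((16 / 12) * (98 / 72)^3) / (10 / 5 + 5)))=874800 / 16807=52.05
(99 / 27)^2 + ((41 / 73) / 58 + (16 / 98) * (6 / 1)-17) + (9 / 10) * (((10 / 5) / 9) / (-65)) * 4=-1564785251 / 606838050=-2.58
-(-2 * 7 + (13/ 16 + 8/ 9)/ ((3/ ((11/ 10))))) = 11557/ 864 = 13.38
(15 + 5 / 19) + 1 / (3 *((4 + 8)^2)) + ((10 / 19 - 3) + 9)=178867 / 8208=21.79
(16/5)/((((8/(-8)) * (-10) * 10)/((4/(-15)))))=-16/1875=-0.01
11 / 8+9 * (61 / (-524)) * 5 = -4049 / 1048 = -3.86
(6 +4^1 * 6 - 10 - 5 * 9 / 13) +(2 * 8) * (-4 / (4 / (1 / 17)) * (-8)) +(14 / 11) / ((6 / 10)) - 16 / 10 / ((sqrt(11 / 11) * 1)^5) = 896641 / 36465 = 24.59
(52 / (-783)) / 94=-26 / 36801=-0.00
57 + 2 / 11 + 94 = 1663 / 11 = 151.18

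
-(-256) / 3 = 256 / 3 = 85.33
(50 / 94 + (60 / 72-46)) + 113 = 19279 / 282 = 68.37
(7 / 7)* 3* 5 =15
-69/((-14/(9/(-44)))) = -621/616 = -1.01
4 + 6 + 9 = 19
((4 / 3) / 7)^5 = 1024 / 4084101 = 0.00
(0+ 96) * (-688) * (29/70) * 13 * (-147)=261451008/5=52290201.60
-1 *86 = -86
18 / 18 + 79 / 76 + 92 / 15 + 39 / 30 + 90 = 113399 / 1140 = 99.47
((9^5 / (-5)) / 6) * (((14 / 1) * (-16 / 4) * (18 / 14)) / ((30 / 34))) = 4015332 / 25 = 160613.28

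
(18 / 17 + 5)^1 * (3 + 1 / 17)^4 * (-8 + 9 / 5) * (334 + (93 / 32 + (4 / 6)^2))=-70882073110888 / 63893565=-1109377.34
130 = 130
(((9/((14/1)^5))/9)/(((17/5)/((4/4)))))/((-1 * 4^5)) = -5/9362440192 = -0.00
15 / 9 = 5 / 3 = 1.67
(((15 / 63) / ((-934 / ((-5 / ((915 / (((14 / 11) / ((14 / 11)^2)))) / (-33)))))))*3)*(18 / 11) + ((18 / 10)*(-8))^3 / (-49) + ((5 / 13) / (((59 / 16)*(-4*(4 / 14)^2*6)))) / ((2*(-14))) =60.94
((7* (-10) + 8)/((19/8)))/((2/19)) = -248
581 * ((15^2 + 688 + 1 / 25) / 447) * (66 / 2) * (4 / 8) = 72940483 / 3725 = 19581.34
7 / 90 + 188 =16927 / 90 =188.08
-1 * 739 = -739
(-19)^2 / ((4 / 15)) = 5415 / 4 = 1353.75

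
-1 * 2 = -2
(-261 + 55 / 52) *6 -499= -53525 / 26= -2058.65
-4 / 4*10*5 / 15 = -10 / 3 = -3.33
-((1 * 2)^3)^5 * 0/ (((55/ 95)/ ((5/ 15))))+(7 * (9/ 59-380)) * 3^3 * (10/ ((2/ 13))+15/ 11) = -3092045670/ 649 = -4764323.07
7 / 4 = 1.75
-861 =-861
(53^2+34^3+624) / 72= 42737 / 72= 593.57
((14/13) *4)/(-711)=-0.01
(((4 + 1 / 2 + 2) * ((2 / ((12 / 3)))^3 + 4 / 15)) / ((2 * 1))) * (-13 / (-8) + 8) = 47047 / 3840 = 12.25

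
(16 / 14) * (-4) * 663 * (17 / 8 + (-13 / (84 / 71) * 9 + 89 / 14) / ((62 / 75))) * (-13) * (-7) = 6572366736 / 217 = 30287404.31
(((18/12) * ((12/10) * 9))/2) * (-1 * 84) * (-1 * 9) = 30618/5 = 6123.60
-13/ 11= -1.18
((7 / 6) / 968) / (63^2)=1 / 3293136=0.00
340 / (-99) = -340 / 99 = -3.43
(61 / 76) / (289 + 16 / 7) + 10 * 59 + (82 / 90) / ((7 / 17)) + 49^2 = 146109801473 / 48813660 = 2993.22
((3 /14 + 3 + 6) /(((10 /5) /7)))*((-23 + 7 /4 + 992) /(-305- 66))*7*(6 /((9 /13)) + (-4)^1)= -1168783 /424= -2756.56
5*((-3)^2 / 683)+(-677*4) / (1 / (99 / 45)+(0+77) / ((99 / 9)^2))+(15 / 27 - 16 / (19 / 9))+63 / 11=-3190691236 / 1284723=-2483.56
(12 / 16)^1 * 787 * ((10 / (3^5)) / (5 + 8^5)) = 3935 / 5309226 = 0.00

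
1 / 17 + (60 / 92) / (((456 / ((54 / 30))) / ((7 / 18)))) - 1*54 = -6411545 / 118864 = -53.94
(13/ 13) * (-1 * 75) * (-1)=75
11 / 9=1.22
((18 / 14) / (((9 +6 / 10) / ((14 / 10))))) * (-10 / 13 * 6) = -45 / 52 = -0.87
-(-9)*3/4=27/4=6.75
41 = 41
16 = 16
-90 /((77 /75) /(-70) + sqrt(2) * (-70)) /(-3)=247500 /5512499879 - 1181250000 * sqrt(2) /5512499879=-0.30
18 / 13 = 1.38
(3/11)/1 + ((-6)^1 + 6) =3/11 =0.27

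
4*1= 4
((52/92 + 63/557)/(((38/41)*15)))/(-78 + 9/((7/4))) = -249403/372415770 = -0.00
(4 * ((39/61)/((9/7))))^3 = 48228544/6128487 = 7.87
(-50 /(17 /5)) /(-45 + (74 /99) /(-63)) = 0.33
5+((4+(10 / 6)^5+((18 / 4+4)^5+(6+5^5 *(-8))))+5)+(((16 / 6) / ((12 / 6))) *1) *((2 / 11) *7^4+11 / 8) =1709632433 / 85536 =19987.29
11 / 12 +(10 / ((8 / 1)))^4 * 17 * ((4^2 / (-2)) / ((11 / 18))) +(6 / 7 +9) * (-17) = -2624081 / 3696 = -709.98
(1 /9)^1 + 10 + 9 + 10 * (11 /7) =2194 /63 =34.83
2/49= 0.04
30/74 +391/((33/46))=665977/1221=545.44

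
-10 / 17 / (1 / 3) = -30 / 17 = -1.76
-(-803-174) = 977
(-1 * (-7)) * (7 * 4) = 196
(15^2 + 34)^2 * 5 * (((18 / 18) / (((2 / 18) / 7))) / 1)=21130515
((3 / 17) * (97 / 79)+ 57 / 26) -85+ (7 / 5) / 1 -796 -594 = -256855239 / 174590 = -1471.19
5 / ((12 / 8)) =10 / 3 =3.33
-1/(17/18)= -18/17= -1.06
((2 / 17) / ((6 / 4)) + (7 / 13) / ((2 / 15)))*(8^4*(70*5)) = 3913011200 / 663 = 5901977.68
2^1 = 2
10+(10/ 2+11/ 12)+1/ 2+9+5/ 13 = 4025/ 156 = 25.80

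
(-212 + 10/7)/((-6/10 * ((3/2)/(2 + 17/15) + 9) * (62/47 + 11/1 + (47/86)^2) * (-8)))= -2736575470/7460768007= -0.37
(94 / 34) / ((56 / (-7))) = -47 / 136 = -0.35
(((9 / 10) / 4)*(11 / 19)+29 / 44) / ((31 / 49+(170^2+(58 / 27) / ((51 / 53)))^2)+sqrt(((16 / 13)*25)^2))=0.00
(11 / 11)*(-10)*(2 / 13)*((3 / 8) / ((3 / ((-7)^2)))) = -245 / 26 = -9.42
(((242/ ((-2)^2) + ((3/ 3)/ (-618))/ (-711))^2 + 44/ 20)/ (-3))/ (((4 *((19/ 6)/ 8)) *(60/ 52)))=-668.24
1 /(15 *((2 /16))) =8 /15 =0.53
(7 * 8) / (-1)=-56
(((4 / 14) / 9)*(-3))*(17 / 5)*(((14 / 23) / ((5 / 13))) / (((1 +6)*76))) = -221 / 229425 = -0.00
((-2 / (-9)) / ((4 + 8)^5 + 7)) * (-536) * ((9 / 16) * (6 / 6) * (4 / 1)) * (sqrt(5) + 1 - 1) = -268 * sqrt(5) / 248839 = -0.00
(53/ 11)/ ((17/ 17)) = 53/ 11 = 4.82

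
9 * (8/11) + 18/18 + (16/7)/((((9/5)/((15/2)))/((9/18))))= 2843/231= 12.31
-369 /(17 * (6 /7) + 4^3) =-2583 /550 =-4.70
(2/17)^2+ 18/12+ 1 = 1453/578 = 2.51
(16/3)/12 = 4/9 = 0.44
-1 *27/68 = -0.40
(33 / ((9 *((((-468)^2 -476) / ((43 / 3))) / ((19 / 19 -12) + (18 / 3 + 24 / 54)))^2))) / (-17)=-3108169 / 161435369555856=-0.00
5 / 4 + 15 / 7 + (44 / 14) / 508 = 12087 / 3556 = 3.40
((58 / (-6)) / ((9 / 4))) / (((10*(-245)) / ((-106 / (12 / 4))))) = -6148 / 99225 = -0.06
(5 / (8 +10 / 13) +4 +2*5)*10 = 8305 / 57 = 145.70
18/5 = 3.60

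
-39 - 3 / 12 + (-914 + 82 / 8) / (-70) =-1475 / 56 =-26.34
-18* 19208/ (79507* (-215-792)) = 345744/ 80063549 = 0.00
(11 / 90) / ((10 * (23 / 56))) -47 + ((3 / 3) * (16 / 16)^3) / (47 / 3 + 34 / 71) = -46.91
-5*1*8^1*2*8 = -640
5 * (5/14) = 25/14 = 1.79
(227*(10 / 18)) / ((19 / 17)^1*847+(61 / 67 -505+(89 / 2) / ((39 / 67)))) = 33611890 / 138328653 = 0.24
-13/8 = -1.62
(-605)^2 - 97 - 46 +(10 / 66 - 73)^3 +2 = -744461956 / 35937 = -20715.75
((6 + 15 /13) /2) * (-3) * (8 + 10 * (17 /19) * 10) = -258354 /247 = -1045.97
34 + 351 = 385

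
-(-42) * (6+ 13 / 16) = 2289 / 8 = 286.12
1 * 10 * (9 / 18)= 5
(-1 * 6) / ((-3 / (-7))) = -14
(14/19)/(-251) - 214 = -214.00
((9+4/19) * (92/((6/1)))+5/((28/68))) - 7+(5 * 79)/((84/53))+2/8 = 395.85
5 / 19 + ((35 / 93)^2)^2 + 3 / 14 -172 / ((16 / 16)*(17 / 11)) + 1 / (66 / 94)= -109.37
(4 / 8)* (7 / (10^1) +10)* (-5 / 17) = -107 / 68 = -1.57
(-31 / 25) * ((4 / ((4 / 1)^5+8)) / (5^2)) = -0.00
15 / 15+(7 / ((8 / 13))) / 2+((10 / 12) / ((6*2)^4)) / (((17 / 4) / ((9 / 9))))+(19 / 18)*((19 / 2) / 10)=20331889 / 2643840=7.69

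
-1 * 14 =-14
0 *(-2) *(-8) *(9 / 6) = 0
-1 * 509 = -509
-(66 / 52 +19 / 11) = -857 / 286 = -3.00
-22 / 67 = -0.33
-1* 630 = -630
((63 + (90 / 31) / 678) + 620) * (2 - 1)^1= 2392564 / 3503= 683.00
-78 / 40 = -39 / 20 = -1.95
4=4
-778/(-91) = 778/91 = 8.55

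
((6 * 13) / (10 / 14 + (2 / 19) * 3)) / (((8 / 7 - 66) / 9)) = -326781 / 31099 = -10.51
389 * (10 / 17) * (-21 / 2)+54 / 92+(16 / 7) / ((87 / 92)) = -1142801195 / 476238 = -2399.64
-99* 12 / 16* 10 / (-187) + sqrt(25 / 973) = 5* sqrt(973) / 973 + 135 / 34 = 4.13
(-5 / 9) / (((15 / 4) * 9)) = -4 / 243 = -0.02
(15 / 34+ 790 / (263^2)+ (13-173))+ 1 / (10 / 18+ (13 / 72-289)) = -7787755924287 / 48810488230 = -159.55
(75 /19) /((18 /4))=50 /57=0.88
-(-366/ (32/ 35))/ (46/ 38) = 121695/ 368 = 330.69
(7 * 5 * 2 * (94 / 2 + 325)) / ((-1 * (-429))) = 8680 / 143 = 60.70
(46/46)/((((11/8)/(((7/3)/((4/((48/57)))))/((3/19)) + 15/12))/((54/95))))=1884/1045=1.80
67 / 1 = 67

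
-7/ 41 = -0.17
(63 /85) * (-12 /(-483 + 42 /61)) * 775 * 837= 11961.96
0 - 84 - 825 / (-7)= 237 / 7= 33.86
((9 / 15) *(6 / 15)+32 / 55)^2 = 51076 / 75625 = 0.68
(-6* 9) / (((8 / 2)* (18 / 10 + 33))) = -45 / 116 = -0.39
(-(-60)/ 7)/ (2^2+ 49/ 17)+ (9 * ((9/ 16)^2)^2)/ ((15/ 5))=27655699/ 17891328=1.55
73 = 73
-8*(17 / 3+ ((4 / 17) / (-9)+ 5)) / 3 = -13024 / 459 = -28.37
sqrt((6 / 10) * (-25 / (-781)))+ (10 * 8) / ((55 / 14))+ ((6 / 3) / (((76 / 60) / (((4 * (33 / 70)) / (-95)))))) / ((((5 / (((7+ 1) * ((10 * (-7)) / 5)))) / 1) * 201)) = sqrt(11715) / 781+ 135470432 / 6651425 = 20.51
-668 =-668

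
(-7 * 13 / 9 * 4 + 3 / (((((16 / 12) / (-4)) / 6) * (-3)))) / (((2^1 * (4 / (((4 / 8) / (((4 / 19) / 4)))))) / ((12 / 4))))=-79.96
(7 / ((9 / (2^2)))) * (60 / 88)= 70 / 33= 2.12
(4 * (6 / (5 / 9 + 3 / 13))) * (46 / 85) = 16.52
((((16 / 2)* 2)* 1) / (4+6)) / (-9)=-8 / 45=-0.18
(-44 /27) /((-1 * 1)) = 44 /27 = 1.63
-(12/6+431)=-433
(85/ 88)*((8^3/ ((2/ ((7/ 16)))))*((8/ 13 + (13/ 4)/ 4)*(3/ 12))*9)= 347.56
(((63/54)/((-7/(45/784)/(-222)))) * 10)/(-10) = -1665/784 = -2.12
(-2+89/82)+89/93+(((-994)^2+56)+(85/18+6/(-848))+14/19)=91055737347721/92152584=988097.49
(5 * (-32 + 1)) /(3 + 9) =-155 /12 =-12.92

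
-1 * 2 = -2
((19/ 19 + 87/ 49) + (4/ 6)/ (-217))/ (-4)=-6317/ 9114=-0.69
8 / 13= 0.62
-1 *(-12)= 12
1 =1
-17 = -17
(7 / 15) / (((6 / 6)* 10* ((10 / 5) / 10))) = 0.23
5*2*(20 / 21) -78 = -1438 / 21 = -68.48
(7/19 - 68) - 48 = -2197/19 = -115.63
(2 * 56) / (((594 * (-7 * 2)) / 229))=-916 / 297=-3.08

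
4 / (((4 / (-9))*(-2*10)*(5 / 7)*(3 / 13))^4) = 5554571841 / 6400000000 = 0.87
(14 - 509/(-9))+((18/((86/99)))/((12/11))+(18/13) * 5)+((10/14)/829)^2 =65376914517071/677671856316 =96.47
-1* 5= -5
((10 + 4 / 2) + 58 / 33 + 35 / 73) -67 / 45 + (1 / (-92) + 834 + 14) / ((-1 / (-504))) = 355213670192 / 831105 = 427399.27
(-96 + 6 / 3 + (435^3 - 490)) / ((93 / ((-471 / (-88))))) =12923029687 / 2728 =4737180.97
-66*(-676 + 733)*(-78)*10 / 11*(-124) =-33078240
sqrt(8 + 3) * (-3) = -3 * sqrt(11) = -9.95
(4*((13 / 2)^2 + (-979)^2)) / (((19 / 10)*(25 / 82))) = 628765012 / 95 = 6618579.07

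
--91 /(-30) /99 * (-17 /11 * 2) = 1547 /16335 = 0.09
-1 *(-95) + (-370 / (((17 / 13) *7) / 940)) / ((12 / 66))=-24856395 / 119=-208877.27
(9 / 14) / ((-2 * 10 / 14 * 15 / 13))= -0.39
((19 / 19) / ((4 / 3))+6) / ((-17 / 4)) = -27 / 17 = -1.59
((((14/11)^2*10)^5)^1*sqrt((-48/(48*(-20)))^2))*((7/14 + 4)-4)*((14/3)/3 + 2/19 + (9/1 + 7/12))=1390410969637760000/4435299606771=313487.50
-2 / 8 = -1 / 4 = -0.25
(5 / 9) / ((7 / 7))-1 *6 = -49 / 9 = -5.44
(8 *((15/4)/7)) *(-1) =-30/7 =-4.29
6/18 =1/3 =0.33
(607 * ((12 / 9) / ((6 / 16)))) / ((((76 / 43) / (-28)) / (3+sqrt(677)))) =-5846624 * sqrt(677) / 171 - 5846624 / 57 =-992190.00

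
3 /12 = 1 /4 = 0.25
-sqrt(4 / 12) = -0.58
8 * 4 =32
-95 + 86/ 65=-6089/ 65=-93.68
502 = 502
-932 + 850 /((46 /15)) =-15061 /23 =-654.83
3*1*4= 12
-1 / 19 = -0.05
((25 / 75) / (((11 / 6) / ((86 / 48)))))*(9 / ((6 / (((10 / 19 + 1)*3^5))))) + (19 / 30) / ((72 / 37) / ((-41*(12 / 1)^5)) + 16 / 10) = 12737068739487 / 70127042392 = 181.63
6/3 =2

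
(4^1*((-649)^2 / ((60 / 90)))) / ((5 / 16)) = 40435296 / 5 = 8087059.20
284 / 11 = 25.82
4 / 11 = 0.36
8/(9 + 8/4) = 8/11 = 0.73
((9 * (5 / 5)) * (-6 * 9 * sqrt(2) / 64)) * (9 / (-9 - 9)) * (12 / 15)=243 * sqrt(2) / 80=4.30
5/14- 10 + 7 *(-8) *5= -289.64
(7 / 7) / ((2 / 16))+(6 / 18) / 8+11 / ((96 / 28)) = 11.25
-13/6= -2.17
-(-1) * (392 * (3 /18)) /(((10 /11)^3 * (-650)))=-65219 /487500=-0.13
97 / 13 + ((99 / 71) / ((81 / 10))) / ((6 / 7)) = 190954 / 24921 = 7.66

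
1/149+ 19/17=2848/2533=1.12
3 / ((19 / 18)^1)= 54 / 19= 2.84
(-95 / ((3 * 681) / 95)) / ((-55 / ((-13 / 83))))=-23465 / 1865259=-0.01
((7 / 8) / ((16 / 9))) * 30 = 945 / 64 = 14.77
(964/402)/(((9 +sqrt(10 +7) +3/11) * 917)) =10604/30166549 - 58322 * sqrt(17)/1538493999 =0.00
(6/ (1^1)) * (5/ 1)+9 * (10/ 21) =240/ 7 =34.29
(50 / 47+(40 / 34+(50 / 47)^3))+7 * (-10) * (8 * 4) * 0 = 6079110 / 1764991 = 3.44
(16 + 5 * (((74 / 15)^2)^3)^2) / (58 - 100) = -1925983702222076125784 / 77847802734375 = -24740373.33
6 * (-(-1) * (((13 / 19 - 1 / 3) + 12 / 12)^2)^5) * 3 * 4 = 58613443780689605192 / 40225925717432361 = 1457.11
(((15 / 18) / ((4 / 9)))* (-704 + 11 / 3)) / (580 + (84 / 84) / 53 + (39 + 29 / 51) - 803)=28395015 / 3966112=7.16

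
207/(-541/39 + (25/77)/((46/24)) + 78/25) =-357432075/18272893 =-19.56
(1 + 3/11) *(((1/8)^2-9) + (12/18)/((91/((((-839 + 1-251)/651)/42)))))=-238452769/20852832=-11.44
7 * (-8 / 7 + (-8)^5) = -229384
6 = 6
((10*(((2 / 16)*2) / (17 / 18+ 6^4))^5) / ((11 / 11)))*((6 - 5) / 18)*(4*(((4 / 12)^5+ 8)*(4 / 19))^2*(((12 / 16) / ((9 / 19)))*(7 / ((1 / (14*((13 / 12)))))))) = 1967173 / 6968862720691505883900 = 0.00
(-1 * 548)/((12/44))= -6028/3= -2009.33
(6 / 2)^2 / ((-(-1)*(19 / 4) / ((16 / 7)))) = 576 / 133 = 4.33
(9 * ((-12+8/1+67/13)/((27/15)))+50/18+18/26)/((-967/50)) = -54050/113139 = -0.48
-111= -111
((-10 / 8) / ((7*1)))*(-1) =5 / 28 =0.18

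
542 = 542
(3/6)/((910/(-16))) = -4/455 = -0.01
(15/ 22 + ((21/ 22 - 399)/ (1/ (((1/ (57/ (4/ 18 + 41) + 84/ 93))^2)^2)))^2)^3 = 13060532767654569179185093513960509613691861437126094438686823089057882841064386903195782530557908722811019705380577759739/ 1348672831976448809309579336461010254536007040201086441472205152009802082701903621111702097167480363087939778798144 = 9683988.92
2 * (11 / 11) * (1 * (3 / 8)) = 3 / 4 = 0.75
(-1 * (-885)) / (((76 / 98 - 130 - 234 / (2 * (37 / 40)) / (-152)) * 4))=-30485595 / 17690924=-1.72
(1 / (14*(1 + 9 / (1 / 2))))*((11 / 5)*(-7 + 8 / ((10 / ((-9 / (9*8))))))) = -781 / 13300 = -0.06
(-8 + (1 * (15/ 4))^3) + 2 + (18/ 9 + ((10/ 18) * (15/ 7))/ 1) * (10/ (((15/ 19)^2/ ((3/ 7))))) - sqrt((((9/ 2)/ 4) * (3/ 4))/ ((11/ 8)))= 9691091/ 141120 - 3 * sqrt(33)/ 22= 67.89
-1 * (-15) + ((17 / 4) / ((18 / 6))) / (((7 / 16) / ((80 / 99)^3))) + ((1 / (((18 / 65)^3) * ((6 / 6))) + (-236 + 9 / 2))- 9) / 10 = -4291102621 / 1630102320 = -2.63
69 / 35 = 1.97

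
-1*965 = -965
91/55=1.65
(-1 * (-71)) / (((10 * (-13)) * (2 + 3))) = -71 / 650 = -0.11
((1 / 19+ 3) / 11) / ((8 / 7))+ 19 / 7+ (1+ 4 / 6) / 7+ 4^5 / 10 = 9269147 / 87780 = 105.60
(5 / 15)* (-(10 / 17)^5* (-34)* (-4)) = -800000 / 250563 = -3.19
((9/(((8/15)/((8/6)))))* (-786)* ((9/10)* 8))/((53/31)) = -3947292/53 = -74477.21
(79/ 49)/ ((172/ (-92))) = -1817/ 2107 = -0.86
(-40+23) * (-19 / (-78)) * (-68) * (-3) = -10982 / 13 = -844.77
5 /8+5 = 45 /8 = 5.62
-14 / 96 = -0.15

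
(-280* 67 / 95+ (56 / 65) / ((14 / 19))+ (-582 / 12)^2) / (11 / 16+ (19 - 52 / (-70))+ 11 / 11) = 298210388 / 2964247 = 100.60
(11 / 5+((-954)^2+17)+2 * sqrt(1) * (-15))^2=20707286876676 / 25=828291475067.04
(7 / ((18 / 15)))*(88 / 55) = 28 / 3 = 9.33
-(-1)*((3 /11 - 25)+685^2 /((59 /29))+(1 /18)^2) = 48492020197 /210276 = 230611.29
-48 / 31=-1.55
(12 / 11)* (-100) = -1200 / 11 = -109.09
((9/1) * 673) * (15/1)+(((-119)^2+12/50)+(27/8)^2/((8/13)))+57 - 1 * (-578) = 1352572797/12800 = 105669.75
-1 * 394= -394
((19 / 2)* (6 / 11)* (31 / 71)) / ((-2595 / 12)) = -7068 / 675565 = -0.01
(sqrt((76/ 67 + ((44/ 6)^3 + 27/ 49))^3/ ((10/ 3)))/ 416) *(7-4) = 35106775 *sqrt(940861570)/ 34588427328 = 31.13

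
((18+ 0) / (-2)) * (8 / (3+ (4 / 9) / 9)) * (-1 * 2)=11664 / 247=47.22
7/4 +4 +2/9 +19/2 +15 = 1097/36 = 30.47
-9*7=-63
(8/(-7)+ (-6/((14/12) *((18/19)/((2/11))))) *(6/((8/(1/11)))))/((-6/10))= 5125/2541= 2.02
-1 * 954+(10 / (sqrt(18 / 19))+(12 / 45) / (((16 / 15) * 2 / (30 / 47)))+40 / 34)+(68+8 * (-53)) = -4182745 / 3196+5 * sqrt(38) / 3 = -1298.47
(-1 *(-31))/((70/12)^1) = 186/35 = 5.31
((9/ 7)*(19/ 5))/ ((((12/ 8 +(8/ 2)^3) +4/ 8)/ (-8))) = -228/ 385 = -0.59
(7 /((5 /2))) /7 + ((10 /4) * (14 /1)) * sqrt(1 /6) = 2 /5 + 35 * sqrt(6) /6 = 14.69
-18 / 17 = -1.06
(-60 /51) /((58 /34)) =-0.69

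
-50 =-50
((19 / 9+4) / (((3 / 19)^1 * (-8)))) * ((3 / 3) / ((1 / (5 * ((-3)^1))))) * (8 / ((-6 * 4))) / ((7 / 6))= -5225 / 252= -20.73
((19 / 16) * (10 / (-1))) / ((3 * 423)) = -0.01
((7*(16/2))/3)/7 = 8/3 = 2.67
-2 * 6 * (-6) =72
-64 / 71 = -0.90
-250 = -250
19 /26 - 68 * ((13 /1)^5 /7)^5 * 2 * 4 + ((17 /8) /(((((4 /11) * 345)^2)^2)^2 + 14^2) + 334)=-5251081246355388790814746309738796478646070033772309251877 /22990913664468696947751269119328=-228398110792381047558797900.00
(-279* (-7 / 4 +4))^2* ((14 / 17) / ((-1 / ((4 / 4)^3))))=-44135847 / 136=-324528.29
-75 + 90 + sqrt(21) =sqrt(21) + 15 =19.58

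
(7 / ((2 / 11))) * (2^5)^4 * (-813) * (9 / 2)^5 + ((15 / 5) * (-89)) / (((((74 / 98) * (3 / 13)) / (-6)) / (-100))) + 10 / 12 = -13445183637666967 / 222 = -60563890259761.11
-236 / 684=-59 / 171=-0.35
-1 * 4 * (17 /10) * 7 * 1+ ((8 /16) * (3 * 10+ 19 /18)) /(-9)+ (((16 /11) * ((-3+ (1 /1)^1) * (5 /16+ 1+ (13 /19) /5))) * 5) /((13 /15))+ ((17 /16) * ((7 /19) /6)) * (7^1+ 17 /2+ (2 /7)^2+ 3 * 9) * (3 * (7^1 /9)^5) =-1219789927067 /17113187520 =-71.28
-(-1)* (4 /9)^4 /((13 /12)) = 1024 /28431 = 0.04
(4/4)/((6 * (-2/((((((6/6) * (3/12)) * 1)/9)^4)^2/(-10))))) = 1/338533188894720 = 0.00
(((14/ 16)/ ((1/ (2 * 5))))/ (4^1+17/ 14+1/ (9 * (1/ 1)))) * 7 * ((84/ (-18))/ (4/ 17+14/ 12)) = -3673530/ 95953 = -38.28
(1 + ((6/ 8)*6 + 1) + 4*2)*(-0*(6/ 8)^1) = 0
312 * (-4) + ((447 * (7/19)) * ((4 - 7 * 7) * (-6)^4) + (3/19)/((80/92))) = -3650139771/380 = -9605630.98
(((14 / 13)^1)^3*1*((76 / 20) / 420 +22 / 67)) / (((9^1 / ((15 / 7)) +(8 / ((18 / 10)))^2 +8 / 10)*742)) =0.00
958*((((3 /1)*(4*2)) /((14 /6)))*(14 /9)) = 15328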